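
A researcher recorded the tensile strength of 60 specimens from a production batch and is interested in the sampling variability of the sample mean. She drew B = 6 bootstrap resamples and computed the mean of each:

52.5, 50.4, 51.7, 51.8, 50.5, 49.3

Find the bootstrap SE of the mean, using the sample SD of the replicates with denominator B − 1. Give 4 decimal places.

SE* = 1.1725

Bootstrap SE is the standard deviation of the 6 replicate means.
Mean of replicates: (52.5 + 50.4 + 51.7 + 51.8 + 50.5 + 49.3) / 6 = 306.20000 / 6 = 51.03333
Sum of squared deviations: (+1.46667)² + (−0.63333)² + (+0.66667)² + (+0.76667)² + (−0.53333)² + (−1.73333)² = 6.87333
Variance = 6.87333 / 5 = 1.37467
SE* = √1.37467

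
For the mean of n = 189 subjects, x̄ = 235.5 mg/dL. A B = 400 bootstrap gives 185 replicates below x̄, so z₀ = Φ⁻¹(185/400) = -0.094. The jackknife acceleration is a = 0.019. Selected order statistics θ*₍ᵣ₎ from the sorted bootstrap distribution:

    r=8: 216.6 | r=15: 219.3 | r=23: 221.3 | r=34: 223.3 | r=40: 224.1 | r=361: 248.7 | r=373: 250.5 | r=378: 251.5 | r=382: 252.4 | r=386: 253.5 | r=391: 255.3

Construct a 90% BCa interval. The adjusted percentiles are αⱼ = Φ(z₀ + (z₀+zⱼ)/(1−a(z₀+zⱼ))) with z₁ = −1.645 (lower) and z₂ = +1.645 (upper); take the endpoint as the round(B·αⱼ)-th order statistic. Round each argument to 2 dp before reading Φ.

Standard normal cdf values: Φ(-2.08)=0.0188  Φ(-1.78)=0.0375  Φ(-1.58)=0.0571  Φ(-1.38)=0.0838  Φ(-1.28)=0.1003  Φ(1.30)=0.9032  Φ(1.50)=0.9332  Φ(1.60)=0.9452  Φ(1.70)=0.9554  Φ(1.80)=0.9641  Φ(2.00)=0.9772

Lower: z₀ + z₁ = -0.094 + (-1.645) = -1.739; 1 − a(z₀+z₁) = 1 − (0.019)(-1.739) = 1.0330; argument = -0.094 + (-1.739)/1.0330 = -1.7774 → -1.78.
α₁ = Φ(-1.78) = 0.0375; rank = round(400 × 0.0375) = 15; θ*₍15₎ = 219.3.
Upper: z₀ + z₂ = 1.551; 1 − a(z₀+z₂) = 0.9705; argument = 1.5041 → 1.50; α₂ = 0.9332; rank = 373; θ*₍373₎ = 250.5.

(219.3, 250.5)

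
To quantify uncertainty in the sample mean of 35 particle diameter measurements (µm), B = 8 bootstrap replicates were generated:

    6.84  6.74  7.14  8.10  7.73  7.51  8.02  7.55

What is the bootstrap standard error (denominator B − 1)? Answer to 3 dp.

SE* = 0.509

Bootstrap SE is the standard deviation of the 8 replicate means.
Mean of replicates: (6.84 + 6.74 + 7.14 + 8.10 + 7.73 + 7.51 + 8.02 + 7.55) / 8 = 59.6300 / 8 = 7.4537
Sum of squared deviations: (−0.6137)² + (−0.7137)² + (−0.3137)² + (+0.6463)² + (+0.2763)² + (+0.0563)² + (+0.5663)² + (+0.0963)² = 1.8116
Variance = 1.8116 / 7 = 0.2588
SE* = √0.2588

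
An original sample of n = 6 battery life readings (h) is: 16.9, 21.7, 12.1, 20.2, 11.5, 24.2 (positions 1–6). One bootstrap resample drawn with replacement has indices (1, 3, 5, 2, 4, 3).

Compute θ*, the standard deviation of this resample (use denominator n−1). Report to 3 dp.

Resample values: 16.9, 12.1, 11.5, 21.7, 20.2, 12.1.
Mean = 15.7500; sum of squared deviations = 101.2350
s² = 101.2350 / 5 = 20.2470
s = √20.2470 = 4.500

θ* = 4.500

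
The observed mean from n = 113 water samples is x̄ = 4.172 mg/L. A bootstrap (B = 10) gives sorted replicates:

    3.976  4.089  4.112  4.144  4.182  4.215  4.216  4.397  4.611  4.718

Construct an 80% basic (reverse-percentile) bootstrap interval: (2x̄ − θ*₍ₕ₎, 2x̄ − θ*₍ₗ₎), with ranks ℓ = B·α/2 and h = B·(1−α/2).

Percentile endpoints at ranks 1 and 9: θ*₍1₎ = 3.976, θ*₍9₎ = 4.611.
Basic interval reflects these around x̄:
  lower = 2 × 4.172 − 4.611 = 3.733
  upper = 2 × 4.172 − 3.976 = 4.368

(3.733, 4.368)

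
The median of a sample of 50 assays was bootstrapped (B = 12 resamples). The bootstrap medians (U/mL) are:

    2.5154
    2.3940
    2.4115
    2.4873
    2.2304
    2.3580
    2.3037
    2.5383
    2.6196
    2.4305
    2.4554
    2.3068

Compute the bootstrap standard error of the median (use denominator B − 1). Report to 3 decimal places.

Bootstrap SE is the standard deviation of the 12 replicate medians.
Mean of replicates: (2.5154 + 2.3940 + 2.4115 + 2.4873 + 2.2304 + 2.3580 + 2.3037 + 2.5383 + 2.6196 + 2.4305 + 2.4554 + 2.3068) / 12 = 29.05090 / 12 = 2.42091
Sum of squared deviations: (+0.09449)² + (−0.02691)² + (−0.00941)² + (+0.06639)² + (−0.19051)² + (−0.06291)² + (−0.11721)² + (+0.11739)² + (+0.19869)² + (+0.00959)² + (+0.03449)² + (−0.11411)² = 0.13570
Variance = 0.13570 / 11 = 0.01234
SE* = √0.01234

SE* = 0.111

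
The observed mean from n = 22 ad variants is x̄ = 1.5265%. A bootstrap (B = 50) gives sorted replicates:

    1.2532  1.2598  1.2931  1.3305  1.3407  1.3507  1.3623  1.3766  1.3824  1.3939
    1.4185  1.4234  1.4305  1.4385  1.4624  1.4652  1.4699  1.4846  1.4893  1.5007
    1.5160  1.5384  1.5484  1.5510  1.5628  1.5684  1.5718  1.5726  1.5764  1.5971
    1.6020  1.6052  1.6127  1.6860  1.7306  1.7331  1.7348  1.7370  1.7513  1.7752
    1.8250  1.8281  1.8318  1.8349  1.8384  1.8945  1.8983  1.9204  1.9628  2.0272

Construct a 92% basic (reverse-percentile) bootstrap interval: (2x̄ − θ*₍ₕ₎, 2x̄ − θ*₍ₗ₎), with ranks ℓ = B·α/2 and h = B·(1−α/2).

(1.1326, 1.7932)

Percentile endpoints at ranks 2 and 48: θ*₍2₎ = 1.2598, θ*₍48₎ = 1.9204.
Basic interval reflects these around x̄:
  lower = 2 × 1.5265 − 1.9204 = 1.1326
  upper = 2 × 1.5265 − 1.2598 = 1.7932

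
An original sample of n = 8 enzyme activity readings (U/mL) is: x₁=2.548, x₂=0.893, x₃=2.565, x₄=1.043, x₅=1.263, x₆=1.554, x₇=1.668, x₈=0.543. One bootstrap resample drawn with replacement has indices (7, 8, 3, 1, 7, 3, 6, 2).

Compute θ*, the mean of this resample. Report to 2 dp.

Resample values: 1.668, 0.543, 2.565, 2.548, 1.668, 2.565, 1.554, 0.893.
Mean = (1.668 + 0.543 + 2.565 + 2.548 + 1.668 + 2.565 + 1.554 + 0.893) / 8 = 14.0040 / 8 = 1.75

θ* = 1.75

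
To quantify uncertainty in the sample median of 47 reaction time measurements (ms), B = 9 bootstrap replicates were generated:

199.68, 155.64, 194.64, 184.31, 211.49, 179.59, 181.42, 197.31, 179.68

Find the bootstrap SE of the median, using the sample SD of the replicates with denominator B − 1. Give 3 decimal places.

Bootstrap SE is the standard deviation of the 9 replicate medians.
Mean of replicates: (199.68 + 155.64 + 194.64 + 184.31 + 211.49 + 179.59 + 181.42 + 197.31 + 179.68) / 9 = 1683.7600 / 9 = 187.0844
Sum of squared deviations: (+12.5956)² + (−31.4444)² + (+7.5556)² + (−2.7744)² + (+24.4056)² + (−7.4944)² + (−5.6644)² + (+10.2256)² + (−7.4044)² = 2055.4566
Variance = 2055.4566 / 8 = 256.9321
SE* = √256.9321

SE* = 16.029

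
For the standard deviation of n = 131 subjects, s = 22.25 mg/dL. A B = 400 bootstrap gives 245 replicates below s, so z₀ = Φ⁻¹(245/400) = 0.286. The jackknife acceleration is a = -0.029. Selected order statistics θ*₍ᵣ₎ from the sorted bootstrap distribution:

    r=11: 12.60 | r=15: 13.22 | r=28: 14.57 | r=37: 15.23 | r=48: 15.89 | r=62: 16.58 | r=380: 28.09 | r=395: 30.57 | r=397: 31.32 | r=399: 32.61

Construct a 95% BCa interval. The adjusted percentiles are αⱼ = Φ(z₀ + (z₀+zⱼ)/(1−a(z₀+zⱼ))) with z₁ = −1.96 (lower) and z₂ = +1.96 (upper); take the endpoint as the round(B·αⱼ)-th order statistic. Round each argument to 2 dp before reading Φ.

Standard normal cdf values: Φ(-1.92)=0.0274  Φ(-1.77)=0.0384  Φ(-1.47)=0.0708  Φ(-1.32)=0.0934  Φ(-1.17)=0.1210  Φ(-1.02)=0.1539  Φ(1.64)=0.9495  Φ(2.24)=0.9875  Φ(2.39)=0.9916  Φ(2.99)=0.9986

Lower: z₀ + z₁ = 0.286 + (-1.960) = -1.674; 1 − a(z₀+z₁) = 1 − (-0.029)(-1.674) = 0.9515; argument = 0.286 + (-1.674)/0.9515 = -1.4734 → -1.47.
α₁ = Φ(-1.47) = 0.0708; rank = round(400 × 0.0708) = 28; θ*₍28₎ = 14.57.
Upper: z₀ + z₂ = 2.246; 1 − a(z₀+z₂) = 1.0651; argument = 2.3947 → 2.39; α₂ = 0.9916; rank = 397; θ*₍397₎ = 31.32.

(14.57, 31.32)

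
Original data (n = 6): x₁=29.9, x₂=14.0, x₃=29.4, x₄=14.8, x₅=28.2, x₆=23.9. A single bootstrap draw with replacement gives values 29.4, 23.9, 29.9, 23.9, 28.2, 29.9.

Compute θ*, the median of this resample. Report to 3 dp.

Sorted: 23.9, 23.9, 28.2, 29.4, 29.9, 29.9
Median = average of the two middle values = 28.800

θ* = 28.800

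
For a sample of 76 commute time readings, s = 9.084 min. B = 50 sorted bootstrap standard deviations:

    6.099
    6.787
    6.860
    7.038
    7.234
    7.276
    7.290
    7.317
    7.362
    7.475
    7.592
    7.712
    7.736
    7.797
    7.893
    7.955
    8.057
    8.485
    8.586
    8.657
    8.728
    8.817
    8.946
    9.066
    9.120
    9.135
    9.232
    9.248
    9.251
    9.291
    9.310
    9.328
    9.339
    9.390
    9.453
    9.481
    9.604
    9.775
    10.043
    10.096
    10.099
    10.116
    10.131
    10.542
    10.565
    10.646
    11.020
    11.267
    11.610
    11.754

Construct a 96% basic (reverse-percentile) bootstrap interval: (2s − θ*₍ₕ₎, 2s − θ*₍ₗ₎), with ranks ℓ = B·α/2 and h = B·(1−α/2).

(6.558, 12.069)

Percentile endpoints at ranks 1 and 49: θ*₍1₎ = 6.099, θ*₍49₎ = 11.610.
Basic interval reflects these around s:
  lower = 2 × 9.084 − 11.610 = 6.558
  upper = 2 × 9.084 − 6.099 = 12.069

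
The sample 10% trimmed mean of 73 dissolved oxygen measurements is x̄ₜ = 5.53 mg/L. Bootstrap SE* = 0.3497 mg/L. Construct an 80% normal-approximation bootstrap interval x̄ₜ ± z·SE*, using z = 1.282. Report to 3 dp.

Margin = 1.282 × 0.3497 = 0.4483
Interval: 5.53 ± 0.4483

(5.082, 5.978)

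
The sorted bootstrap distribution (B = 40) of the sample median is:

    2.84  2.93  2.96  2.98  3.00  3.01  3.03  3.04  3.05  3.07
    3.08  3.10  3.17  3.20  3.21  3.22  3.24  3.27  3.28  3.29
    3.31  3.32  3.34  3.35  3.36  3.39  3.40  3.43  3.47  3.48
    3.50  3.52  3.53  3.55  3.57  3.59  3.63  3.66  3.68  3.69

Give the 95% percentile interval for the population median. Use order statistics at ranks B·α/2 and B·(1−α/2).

(2.84, 3.68)

α = 0.05; lower rank = 40 × 0.025 = 1; upper rank = 40 × 0.975 = 39.
The 1st smallest replicate is 2.84; the 39th is 3.68.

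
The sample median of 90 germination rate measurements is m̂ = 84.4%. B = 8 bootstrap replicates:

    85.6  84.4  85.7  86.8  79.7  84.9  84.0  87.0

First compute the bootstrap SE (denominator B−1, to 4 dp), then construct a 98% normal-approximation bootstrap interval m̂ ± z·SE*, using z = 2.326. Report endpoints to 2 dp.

Mean of replicates = 84.7625; sum of squared deviations = 37.0987; SE* = √(37.0987/7) = 2.3021
Margin = 2.326 × 2.3021 = 5.355
Interval: 84.4 ± 5.355

(79.05, 89.75)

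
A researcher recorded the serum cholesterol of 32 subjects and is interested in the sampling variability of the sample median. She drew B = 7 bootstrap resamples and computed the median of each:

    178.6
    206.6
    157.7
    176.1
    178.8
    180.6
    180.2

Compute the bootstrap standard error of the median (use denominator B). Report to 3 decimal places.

SE* = 13.221

Bootstrap SE is the standard deviation of the 7 replicate medians.
Mean of replicates: (178.6 + 206.6 + 157.7 + 176.1 + 178.8 + 180.6 + 180.2) / 7 = 1258.6000 / 7 = 179.8000
Sum of squared deviations: (−1.2000)² + (+26.8000)² + (−22.1000)² + (−3.7000)² + (−1.0000)² + (+0.8000)² + (+0.4000)² = 1223.5800
Variance = 1223.5800 / 7 = 174.7971
SE* = √174.7971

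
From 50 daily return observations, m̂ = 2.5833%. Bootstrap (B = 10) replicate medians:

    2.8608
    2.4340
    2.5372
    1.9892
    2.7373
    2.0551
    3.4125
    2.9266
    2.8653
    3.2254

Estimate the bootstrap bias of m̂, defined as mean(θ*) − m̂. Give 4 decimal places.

bias = +0.1210

mean(θ*) = (2.8608 + 2.4340 + 2.5372 + 1.9892 + 2.7373 + 2.0551 + 3.4125 + 2.9266 + 2.8653 + 3.2254) / 10 = 2.70434
bias = 2.70434 − 2.5833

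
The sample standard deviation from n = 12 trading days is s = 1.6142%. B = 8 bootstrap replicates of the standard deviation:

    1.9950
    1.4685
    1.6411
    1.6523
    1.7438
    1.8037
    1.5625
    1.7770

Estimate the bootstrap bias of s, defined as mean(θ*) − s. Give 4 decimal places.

mean(θ*) = (1.9950 + 1.4685 + 1.6411 + 1.6523 + 1.7438 + 1.8037 + 1.5625 + 1.7770) / 8 = 1.70549
bias = 1.70549 − 1.6142

bias = +0.0913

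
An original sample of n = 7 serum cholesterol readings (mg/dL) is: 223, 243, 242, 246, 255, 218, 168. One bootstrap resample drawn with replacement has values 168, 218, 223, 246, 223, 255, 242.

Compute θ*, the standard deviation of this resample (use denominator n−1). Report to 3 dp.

θ* = 28.682

Mean = 225.0000; sum of squared deviations = 4936.0000
s² = 4936.0000 / 6 = 822.6667
s = √822.6667 = 28.682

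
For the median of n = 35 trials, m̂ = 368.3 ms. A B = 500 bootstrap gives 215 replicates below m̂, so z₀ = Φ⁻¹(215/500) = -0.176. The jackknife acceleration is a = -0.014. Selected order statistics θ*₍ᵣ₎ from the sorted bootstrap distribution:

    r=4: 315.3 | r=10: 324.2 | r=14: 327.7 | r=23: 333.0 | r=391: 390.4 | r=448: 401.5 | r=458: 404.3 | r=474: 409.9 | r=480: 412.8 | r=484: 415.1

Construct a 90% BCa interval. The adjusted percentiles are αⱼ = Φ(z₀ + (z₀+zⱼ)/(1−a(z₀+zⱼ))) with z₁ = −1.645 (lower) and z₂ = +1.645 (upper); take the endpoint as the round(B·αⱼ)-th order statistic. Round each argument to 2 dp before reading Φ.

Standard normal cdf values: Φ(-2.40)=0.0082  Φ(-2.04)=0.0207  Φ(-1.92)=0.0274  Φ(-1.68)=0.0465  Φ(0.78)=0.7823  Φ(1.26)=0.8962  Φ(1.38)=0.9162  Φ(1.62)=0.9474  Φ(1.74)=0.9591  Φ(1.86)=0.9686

(324.2, 401.5)

Lower: z₀ + z₁ = -0.176 + (-1.645) = -1.821; 1 − a(z₀+z₁) = 1 − (-0.014)(-1.821) = 0.9745; argument = -0.176 + (-1.821)/0.9745 = -2.0446 → -2.04.
α₁ = Φ(-2.04) = 0.0207; rank = round(500 × 0.0207) = 10; θ*₍10₎ = 324.2.
Upper: z₀ + z₂ = 1.469; 1 − a(z₀+z₂) = 1.0206; argument = 1.2634 → 1.26; α₂ = 0.8962; rank = 448; θ*₍448₎ = 401.5.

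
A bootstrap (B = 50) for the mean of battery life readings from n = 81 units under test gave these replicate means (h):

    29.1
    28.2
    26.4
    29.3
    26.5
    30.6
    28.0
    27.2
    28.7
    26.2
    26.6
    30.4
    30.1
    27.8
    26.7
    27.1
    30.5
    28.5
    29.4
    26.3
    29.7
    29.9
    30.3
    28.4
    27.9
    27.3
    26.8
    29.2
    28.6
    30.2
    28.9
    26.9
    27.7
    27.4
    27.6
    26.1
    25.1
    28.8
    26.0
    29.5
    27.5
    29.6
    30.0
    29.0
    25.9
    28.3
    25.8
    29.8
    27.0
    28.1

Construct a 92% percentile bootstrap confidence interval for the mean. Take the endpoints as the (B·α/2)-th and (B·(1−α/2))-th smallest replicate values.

(25.8, 30.4)

Sorted replicates: 25.1, 25.8, 25.9, 26.0, 26.1, 26.2, 26.3, 26.4, 26.5, 26.6, 26.7, 26.8, 26.9, 27.0, 27.1, 27.2, 27.3, 27.4, 27.5, 27.6, 27.7, 27.8, 27.9, 28.0, 28.1, 28.2, 28.3, 28.4, 28.5, 28.6, 28.7, 28.8, 28.9, 29.0, 29.1, 29.2, 29.3, 29.4, 29.5, 29.6, 29.7, 29.8, 29.9, 30.0, 30.1, 30.2, 30.3, 30.4, 30.5, 30.6
α = 0.08; lower rank = 50 × 0.040 = 2; upper rank = 50 × 0.960 = 48.
The 2nd smallest replicate is 25.8; the 48th is 30.4.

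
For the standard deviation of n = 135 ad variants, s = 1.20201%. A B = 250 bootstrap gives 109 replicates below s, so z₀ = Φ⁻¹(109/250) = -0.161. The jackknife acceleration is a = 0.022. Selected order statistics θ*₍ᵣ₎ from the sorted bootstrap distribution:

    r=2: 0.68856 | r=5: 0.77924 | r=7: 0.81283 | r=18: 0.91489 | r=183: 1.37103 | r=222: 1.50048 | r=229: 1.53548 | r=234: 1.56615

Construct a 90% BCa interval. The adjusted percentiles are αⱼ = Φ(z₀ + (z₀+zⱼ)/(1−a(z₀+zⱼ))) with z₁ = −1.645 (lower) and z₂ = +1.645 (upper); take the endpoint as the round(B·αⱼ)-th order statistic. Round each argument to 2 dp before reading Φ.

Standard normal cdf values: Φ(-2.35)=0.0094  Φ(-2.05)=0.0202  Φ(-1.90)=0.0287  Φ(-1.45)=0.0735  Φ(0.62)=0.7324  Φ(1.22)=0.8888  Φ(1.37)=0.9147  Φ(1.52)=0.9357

(0.81283, 1.53548)

Lower: z₀ + z₁ = -0.161 + (-1.645) = -1.806; 1 − a(z₀+z₁) = 1 − (0.022)(-1.806) = 1.0397; argument = -0.161 + (-1.806)/1.0397 = -1.8980 → -1.90.
α₁ = Φ(-1.90) = 0.0287; rank = round(250 × 0.0287) = 7; θ*₍7₎ = 0.81283.
Upper: z₀ + z₂ = 1.484; 1 − a(z₀+z₂) = 0.9674; argument = 1.3731 → 1.37; α₂ = 0.9147; rank = 229; θ*₍229₎ = 1.53548.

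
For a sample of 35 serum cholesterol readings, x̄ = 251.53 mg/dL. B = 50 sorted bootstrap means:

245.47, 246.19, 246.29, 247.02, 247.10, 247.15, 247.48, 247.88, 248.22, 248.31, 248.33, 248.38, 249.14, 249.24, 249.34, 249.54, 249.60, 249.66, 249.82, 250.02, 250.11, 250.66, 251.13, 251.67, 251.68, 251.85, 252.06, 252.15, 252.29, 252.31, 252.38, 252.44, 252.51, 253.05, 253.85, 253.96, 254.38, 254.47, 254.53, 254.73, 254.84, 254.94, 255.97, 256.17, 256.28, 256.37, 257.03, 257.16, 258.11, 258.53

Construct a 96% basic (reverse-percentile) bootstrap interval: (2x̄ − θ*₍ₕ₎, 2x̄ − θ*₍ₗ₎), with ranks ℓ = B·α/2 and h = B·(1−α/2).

Percentile endpoints at ranks 1 and 49: θ*₍1₎ = 245.47, θ*₍49₎ = 258.11.
Basic interval reflects these around x̄:
  lower = 2 × 251.53 − 258.11 = 244.95
  upper = 2 × 251.53 − 245.47 = 257.59

(244.95, 257.59)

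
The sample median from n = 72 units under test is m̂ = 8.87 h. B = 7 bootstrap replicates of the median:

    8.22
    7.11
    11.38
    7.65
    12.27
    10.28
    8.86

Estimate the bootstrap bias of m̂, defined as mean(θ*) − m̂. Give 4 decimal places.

bias = +0.5257

mean(θ*) = (8.22 + 7.11 + 11.38 + 7.65 + 12.27 + 10.28 + 8.86) / 7 = 9.39571
bias = 9.39571 − 8.87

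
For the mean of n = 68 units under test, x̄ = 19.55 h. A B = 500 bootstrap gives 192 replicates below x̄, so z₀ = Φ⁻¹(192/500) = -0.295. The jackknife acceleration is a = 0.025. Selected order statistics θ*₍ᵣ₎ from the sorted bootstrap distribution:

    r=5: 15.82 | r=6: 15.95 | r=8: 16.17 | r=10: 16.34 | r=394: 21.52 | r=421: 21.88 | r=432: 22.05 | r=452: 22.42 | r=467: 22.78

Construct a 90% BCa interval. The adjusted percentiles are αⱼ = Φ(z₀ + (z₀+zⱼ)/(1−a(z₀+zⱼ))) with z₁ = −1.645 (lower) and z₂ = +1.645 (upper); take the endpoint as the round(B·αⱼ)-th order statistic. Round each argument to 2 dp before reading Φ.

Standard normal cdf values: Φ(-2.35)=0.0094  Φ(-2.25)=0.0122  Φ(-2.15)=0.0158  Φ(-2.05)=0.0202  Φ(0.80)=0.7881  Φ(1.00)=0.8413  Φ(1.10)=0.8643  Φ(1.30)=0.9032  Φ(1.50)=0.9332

(16.17, 22.05)

Lower: z₀ + z₁ = -0.295 + (-1.645) = -1.940; 1 − a(z₀+z₁) = 1 − (0.025)(-1.940) = 1.0485; argument = -0.295 + (-1.940)/1.0485 = -2.1453 → -2.15.
α₁ = Φ(-2.15) = 0.0158; rank = round(500 × 0.0158) = 8; θ*₍8₎ = 16.17.
Upper: z₀ + z₂ = 1.350; 1 − a(z₀+z₂) = 0.9663; argument = 1.1022 → 1.10; α₂ = 0.8643; rank = 432; θ*₍432₎ = 22.05.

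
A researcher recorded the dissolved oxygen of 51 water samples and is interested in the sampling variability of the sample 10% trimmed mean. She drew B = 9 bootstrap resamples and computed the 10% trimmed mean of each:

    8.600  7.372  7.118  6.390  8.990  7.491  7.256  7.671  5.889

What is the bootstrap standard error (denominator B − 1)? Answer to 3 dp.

Bootstrap SE is the standard deviation of the 9 replicate 10% trimmed means.
Mean of replicates: (8.600 + 7.372 + 7.118 + 6.390 + 8.990 + 7.491 + 7.256 + 7.671 + 5.889) / 9 = 66.7770 / 9 = 7.4197
Sum of squared deviations: (+1.1803)² + (−0.0477)² + (−0.3017)² + (−1.0297)² + (+1.5703)² + (+0.0713)² + (−0.1637)² + (+0.2513)² + (−1.5307)² = 7.4506
Variance = 7.4506 / 8 = 0.9313
SE* = √0.9313

SE* = 0.965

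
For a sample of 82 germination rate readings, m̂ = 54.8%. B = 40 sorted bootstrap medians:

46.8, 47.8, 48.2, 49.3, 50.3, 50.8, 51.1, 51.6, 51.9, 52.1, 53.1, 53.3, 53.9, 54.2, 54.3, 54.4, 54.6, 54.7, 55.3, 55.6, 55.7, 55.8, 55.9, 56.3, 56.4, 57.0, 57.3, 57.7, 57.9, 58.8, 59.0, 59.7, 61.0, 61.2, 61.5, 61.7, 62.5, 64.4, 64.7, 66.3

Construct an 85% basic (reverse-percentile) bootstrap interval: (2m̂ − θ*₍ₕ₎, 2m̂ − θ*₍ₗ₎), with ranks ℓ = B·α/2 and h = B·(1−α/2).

(47.1, 61.4)

Percentile endpoints at ranks 3 and 37: θ*₍3₎ = 48.2, θ*₍37₎ = 62.5.
Basic interval reflects these around m̂:
  lower = 2 × 54.8 − 62.5 = 47.1
  upper = 2 × 54.8 − 48.2 = 61.4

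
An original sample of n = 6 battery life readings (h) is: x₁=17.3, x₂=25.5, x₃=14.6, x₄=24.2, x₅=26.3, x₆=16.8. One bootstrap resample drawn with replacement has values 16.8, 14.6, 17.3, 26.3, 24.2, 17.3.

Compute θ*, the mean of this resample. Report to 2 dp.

Mean = (16.8 + 14.6 + 17.3 + 26.3 + 24.2 + 17.3) / 6 = 116.50 / 6 = 19.42

θ* = 19.42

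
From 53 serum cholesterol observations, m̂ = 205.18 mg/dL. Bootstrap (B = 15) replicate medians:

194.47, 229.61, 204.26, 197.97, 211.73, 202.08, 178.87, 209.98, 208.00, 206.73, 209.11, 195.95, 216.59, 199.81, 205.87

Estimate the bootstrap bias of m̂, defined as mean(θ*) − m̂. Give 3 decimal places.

bias = −0.445

mean(θ*) = (194.47 + 229.61 + 204.26 + 197.97 + 211.73 + 202.08 + 178.87 + 209.98 + 208.00 + 206.73 + 209.11 + 195.95 + 216.59 + 199.81 + 205.87) / 15 = 204.7353
bias = 204.7353 − 205.18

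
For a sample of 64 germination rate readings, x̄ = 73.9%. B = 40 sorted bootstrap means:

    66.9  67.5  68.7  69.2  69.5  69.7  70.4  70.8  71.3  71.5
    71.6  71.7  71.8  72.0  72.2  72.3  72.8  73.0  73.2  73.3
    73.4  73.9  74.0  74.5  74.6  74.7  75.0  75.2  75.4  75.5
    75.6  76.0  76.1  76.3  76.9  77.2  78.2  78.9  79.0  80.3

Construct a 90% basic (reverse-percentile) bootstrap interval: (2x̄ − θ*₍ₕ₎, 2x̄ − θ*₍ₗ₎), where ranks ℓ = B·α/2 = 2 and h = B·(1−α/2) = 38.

Percentile endpoints at ranks 2 and 38: θ*₍2₎ = 67.5, θ*₍38₎ = 78.9.
Basic interval reflects these around x̄:
  lower = 2 × 73.9 − 78.9 = 68.9
  upper = 2 × 73.9 − 67.5 = 80.3

(68.9, 80.3)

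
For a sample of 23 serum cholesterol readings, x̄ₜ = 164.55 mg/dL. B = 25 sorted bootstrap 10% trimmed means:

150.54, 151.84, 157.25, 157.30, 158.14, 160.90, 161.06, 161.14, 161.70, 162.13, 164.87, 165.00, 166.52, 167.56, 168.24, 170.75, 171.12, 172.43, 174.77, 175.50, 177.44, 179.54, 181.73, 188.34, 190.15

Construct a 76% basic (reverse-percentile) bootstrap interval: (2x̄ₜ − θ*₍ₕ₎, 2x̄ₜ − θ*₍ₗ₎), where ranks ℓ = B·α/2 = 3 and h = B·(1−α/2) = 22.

(149.56, 171.85)

Percentile endpoints at ranks 3 and 22: θ*₍3₎ = 157.25, θ*₍22₎ = 179.54.
Basic interval reflects these around x̄ₜ:
  lower = 2 × 164.55 − 179.54 = 149.56
  upper = 2 × 164.55 − 157.25 = 171.85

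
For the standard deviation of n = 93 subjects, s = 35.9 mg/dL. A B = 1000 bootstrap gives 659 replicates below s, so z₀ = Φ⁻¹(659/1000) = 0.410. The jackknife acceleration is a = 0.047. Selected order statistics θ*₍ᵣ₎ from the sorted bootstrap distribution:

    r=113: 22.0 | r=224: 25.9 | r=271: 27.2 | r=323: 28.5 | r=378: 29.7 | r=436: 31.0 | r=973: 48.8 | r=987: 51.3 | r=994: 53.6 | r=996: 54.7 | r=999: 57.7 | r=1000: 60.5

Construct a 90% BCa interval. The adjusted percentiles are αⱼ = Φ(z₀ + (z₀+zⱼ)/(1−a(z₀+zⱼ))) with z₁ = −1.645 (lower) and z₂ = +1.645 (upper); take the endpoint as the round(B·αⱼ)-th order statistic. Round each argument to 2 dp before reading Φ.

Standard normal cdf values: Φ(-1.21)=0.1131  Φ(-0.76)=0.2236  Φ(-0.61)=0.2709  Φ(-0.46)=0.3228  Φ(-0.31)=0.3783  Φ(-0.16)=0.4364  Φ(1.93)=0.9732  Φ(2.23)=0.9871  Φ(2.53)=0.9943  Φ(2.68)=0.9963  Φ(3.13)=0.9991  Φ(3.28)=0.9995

(25.9, 54.7)

Lower: z₀ + z₁ = 0.410 + (-1.645) = -1.235; 1 − a(z₀+z₁) = 1 − (0.047)(-1.235) = 1.0580; argument = 0.410 + (-1.235)/1.0580 = -0.7572 → -0.76.
α₁ = Φ(-0.76) = 0.2236; rank = round(1000 × 0.2236) = 224; θ*₍224₎ = 25.9.
Upper: z₀ + z₂ = 2.055; 1 − a(z₀+z₂) = 0.9034; argument = 2.6847 → 2.68; α₂ = 0.9963; rank = 996; θ*₍996₎ = 54.7.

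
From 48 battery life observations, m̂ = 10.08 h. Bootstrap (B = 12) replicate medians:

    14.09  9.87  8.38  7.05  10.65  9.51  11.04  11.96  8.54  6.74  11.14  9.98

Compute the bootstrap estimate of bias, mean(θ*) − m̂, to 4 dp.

mean(θ*) = (14.09 + 9.87 + 8.38 + 7.05 + 10.65 + 9.51 + 11.04 + 11.96 + 8.54 + 6.74 + 11.14 + 9.98) / 12 = 9.91250
bias = 9.91250 − 10.08

bias = −0.1675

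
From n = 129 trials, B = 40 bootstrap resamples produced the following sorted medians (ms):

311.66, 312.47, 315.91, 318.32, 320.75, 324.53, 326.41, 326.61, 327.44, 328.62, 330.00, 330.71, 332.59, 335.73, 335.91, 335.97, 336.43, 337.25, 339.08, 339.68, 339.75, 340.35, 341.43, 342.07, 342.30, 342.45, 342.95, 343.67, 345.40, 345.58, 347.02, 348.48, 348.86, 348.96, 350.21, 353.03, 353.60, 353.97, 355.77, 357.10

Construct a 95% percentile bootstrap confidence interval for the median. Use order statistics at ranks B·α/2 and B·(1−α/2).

α = 0.05; lower rank = 40 × 0.025 = 1; upper rank = 40 × 0.975 = 39.
The 1st smallest replicate is 311.66; the 39th is 355.77.

(311.66, 355.77)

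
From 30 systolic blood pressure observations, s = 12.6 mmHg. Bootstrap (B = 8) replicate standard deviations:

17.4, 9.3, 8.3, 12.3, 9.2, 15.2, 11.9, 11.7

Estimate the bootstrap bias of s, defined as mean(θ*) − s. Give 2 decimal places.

mean(θ*) = (17.4 + 9.3 + 8.3 + 12.3 + 9.2 + 15.2 + 11.9 + 11.7) / 8 = 11.912
bias = 11.912 − 12.6

bias = −0.69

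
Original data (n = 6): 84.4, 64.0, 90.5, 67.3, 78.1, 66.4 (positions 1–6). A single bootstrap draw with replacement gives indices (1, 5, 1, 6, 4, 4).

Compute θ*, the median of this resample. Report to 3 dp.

Resample values: 84.4, 78.1, 84.4, 66.4, 67.3, 67.3.
Sorted: 66.4, 67.3, 67.3, 78.1, 84.4, 84.4
Median = average of the two middle values = 72.700

θ* = 72.700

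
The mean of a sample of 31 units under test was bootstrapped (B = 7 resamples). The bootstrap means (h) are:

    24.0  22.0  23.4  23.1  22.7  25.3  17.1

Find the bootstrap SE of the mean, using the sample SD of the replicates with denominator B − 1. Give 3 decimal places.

SE* = 2.605

Bootstrap SE is the standard deviation of the 7 replicate means.
Mean of replicates: (24.0 + 22.0 + 23.4 + 23.1 + 22.7 + 25.3 + 17.1) / 7 = 157.6000 / 7 = 22.5143
Sum of squared deviations: (+1.4857)² + (−0.5143)² + (+0.8857)² + (+0.5857)² + (+0.1857)² + (+2.7857)² + (−5.4143)² = 40.7086
Variance = 40.7086 / 6 = 6.7848
SE* = √6.7848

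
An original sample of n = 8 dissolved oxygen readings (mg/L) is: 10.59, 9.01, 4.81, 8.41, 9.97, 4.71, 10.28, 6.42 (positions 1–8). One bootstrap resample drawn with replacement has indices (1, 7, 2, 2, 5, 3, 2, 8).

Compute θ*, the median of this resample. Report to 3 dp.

Resample values: 10.59, 10.28, 9.01, 9.01, 9.97, 4.81, 9.01, 6.42.
Sorted: 4.81, 6.42, 9.01, 9.01, 9.01, 9.97, 10.28, 10.59
Median = average of the two middle values = 9.010

θ* = 9.010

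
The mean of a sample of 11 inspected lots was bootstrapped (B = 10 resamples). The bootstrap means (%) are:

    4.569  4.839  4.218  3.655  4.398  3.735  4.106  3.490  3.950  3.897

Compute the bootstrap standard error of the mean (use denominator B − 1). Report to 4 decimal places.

Bootstrap SE is the standard deviation of the 10 replicate means.
Mean of replicates: (4.569 + 4.839 + 4.218 + 3.655 + 4.398 + 3.735 + 4.106 + 3.490 + 3.950 + 3.897) / 10 = 40.85700 / 10 = 4.08570
Sum of squared deviations: (+0.48330)² + (+0.75330)² + (+0.13230)² + (−0.43070)² + (+0.31230)² + (−0.35070)² + (+0.02030)² + (−0.59570)² + (−0.13570)² + (−0.18870)² = 1.63386
Variance = 1.63386 / 9 = 0.18154
SE* = √0.18154

SE* = 0.4261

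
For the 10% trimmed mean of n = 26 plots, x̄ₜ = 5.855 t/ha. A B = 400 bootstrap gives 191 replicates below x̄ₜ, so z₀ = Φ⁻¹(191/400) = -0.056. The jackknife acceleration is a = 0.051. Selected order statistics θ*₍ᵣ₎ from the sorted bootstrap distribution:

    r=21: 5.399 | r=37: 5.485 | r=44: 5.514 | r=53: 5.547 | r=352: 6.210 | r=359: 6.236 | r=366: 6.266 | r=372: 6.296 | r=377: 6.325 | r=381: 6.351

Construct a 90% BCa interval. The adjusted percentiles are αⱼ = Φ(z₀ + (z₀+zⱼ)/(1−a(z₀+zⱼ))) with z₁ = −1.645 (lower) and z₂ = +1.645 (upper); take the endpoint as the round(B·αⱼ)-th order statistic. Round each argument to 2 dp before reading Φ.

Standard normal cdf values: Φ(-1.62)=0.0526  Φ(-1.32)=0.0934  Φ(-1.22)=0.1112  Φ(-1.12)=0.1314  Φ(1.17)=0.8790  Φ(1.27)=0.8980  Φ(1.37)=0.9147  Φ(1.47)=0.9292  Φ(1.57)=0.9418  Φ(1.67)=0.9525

Lower: z₀ + z₁ = -0.056 + (-1.645) = -1.701; 1 − a(z₀+z₁) = 1 − (0.051)(-1.701) = 1.0868; argument = -0.056 + (-1.701)/1.0868 = -1.6212 → -1.62.
α₁ = Φ(-1.62) = 0.0526; rank = round(400 × 0.0526) = 21; θ*₍21₎ = 5.399.
Upper: z₀ + z₂ = 1.589; 1 − a(z₀+z₂) = 0.9190; argument = 1.6731 → 1.67; α₂ = 0.9525; rank = 381; θ*₍381₎ = 6.351.

(5.399, 6.351)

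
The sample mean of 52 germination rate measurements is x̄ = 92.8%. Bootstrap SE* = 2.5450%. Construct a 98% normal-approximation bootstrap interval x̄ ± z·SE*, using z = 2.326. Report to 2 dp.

Margin = 2.326 × 2.5450 = 5.920
Interval: 92.8 ± 5.920

(86.88, 98.72)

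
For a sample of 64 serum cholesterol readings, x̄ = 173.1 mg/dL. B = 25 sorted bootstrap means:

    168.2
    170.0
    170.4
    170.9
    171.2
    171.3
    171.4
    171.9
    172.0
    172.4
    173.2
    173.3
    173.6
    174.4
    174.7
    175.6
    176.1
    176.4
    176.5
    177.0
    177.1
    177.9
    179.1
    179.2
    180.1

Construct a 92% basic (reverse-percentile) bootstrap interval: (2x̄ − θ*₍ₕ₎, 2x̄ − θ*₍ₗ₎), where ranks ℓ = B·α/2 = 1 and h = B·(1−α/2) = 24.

Percentile endpoints at ranks 1 and 24: θ*₍1₎ = 168.2, θ*₍24₎ = 179.2.
Basic interval reflects these around x̄:
  lower = 2 × 173.1 − 179.2 = 167.0
  upper = 2 × 173.1 − 168.2 = 178.0

(167.0, 178.0)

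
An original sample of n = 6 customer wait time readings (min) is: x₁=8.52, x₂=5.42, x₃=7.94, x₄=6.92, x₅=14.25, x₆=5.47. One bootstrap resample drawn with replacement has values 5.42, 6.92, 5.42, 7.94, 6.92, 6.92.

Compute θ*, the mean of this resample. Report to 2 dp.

Mean = (5.42 + 6.92 + 5.42 + 7.94 + 6.92 + 6.92) / 6 = 39.540 / 6 = 6.59

θ* = 6.59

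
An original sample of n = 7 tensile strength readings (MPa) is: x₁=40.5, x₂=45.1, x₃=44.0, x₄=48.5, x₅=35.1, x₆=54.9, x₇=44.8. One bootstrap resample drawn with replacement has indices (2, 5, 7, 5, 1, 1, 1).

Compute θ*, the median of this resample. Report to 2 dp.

θ* = 40.50

Resample values: 45.1, 35.1, 44.8, 35.1, 40.5, 40.5, 40.5.
Sorted: 35.1, 35.1, 40.5, 40.5, 40.5, 44.8, 45.1
Median = middle value = 40.50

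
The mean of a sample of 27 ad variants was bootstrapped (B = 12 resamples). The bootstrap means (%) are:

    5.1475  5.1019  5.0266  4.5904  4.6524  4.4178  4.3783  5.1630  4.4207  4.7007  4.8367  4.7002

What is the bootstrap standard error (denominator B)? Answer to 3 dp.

Bootstrap SE is the standard deviation of the 12 replicate means.
Mean of replicates: (5.1475 + 5.1019 + 5.0266 + 4.5904 + 4.6524 + 4.4178 + 4.3783 + 5.1630 + 4.4207 + 4.7007 + 4.8367 + 4.7002) / 12 = 57.13620 / 12 = 4.76135
Sum of squared deviations: (+0.38615)² + (+0.34055)² + (+0.26525)² + (−0.17095)² + (−0.10895)² + (−0.34355)² + (−0.38305)² + (+0.40165)² + (−0.34065)² + (−0.06065)² + (+0.07535)² + (−0.06115)² = 0.93175
Variance = 0.93175 / 12 = 0.07765
SE* = √0.07765

SE* = 0.279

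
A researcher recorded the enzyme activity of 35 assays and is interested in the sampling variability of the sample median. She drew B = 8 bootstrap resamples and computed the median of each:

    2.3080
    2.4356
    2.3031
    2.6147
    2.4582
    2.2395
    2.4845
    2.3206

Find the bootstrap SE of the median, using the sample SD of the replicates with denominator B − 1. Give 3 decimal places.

Bootstrap SE is the standard deviation of the 8 replicate medians.
Mean of replicates: (2.3080 + 2.4356 + 2.3031 + 2.6147 + 2.4582 + 2.2395 + 2.4845 + 2.3206) / 8 = 19.16420 / 8 = 2.39553
Sum of squared deviations: (−0.08753)² + (+0.04007)² + (−0.09242)² + (+0.21917)² + (+0.06268)² + (−0.15603)² + (+0.08898)² + (−0.07492)² = 0.10765
Variance = 0.10765 / 7 = 0.01538
SE* = √0.01538

SE* = 0.124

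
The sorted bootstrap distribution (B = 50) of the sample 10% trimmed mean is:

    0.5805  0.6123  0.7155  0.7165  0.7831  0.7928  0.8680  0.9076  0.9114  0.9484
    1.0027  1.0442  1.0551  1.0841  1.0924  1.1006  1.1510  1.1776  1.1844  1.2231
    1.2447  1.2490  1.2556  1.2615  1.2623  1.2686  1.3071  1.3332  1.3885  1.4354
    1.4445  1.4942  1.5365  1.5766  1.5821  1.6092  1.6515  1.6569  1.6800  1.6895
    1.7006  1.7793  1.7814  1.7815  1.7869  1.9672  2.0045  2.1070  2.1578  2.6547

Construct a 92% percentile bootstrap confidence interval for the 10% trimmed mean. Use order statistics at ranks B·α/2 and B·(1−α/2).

α = 0.08; lower rank = 50 × 0.040 = 2; upper rank = 50 × 0.960 = 48.
The 2nd smallest replicate is 0.6123; the 48th is 2.1070.

(0.6123, 2.1070)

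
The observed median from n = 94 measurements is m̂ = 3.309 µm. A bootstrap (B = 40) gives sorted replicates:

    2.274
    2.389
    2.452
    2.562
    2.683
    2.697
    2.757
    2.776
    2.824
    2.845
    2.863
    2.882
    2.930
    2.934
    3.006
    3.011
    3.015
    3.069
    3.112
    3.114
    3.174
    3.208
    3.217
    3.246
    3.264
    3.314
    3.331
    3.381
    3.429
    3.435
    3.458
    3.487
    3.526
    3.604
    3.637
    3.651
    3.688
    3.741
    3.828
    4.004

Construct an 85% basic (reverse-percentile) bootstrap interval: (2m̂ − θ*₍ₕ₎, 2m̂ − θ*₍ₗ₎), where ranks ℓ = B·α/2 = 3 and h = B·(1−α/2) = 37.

Percentile endpoints at ranks 3 and 37: θ*₍3₎ = 2.452, θ*₍37₎ = 3.688.
Basic interval reflects these around m̂:
  lower = 2 × 3.309 − 3.688 = 2.930
  upper = 2 × 3.309 − 2.452 = 4.166

(2.930, 4.166)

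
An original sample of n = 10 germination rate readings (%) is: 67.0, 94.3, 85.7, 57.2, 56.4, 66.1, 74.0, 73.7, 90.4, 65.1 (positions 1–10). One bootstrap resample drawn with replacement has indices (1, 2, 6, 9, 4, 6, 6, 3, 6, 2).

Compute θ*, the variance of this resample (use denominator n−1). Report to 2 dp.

θ* = 199.25

Resample values: 67.0, 94.3, 66.1, 90.4, 57.2, 66.1, 66.1, 85.7, 66.1, 94.3.
Mean = 75.3300; sum of squared deviations = 1793.2210
s² = 1793.2210 / 9 = 199.2468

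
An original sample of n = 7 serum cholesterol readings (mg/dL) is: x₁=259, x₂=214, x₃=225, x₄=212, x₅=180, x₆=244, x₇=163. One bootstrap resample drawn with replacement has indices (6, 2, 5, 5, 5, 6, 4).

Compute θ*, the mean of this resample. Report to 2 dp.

Resample values: 244, 214, 180, 180, 180, 244, 212.
Mean = (244 + 214 + 180 + 180 + 180 + 244 + 212) / 7 = 1454.0 / 7 = 207.71

θ* = 207.71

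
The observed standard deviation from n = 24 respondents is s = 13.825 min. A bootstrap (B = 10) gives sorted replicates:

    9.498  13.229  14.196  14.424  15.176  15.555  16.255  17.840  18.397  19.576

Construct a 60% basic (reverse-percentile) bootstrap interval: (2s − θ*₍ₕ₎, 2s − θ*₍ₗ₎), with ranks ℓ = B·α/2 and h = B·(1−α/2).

(9.810, 14.421)

Percentile endpoints at ranks 2 and 8: θ*₍2₎ = 13.229, θ*₍8₎ = 17.840.
Basic interval reflects these around s:
  lower = 2 × 13.825 − 17.840 = 9.810
  upper = 2 × 13.825 − 13.229 = 14.421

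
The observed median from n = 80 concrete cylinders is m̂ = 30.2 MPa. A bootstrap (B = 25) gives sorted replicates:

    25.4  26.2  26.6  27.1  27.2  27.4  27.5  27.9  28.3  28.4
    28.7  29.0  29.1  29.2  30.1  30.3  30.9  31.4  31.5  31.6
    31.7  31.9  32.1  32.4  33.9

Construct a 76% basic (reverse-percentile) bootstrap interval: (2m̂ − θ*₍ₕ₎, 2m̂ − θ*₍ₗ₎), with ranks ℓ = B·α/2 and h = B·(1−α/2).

(28.5, 33.8)

Percentile endpoints at ranks 3 and 22: θ*₍3₎ = 26.6, θ*₍22₎ = 31.9.
Basic interval reflects these around m̂:
  lower = 2 × 30.2 − 31.9 = 28.5
  upper = 2 × 30.2 − 26.6 = 33.8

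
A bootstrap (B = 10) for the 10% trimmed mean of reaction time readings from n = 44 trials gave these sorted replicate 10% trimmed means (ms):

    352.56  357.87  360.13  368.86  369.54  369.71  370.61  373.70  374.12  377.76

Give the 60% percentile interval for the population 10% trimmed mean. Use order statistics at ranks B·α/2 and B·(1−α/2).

(357.87, 373.70)

α = 0.40; lower rank = 10 × 0.200 = 2; upper rank = 10 × 0.800 = 8.
The 2nd smallest replicate is 357.87; the 8th is 373.70.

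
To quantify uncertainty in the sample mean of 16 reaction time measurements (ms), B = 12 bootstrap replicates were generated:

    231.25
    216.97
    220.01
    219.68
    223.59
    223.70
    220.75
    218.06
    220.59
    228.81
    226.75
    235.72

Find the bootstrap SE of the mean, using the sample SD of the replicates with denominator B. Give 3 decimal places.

Bootstrap SE is the standard deviation of the 12 replicate means.
Mean of replicates: (231.25 + 216.97 + 220.01 + 219.68 + 223.59 + 223.70 + 220.75 + 218.06 + 220.59 + 228.81 + 226.75 + 235.72) / 12 = 2685.8800 / 12 = 223.8233
Sum of squared deviations: (+7.4267)² + (−6.8533)² + (−3.8133)² + (−4.1433)² + (−0.2333)² + (−0.1233)² + (−3.0733)² + (−5.7633)² + (−3.2333)² + (+4.9867)² + (+2.9267)² + (+11.8967)² = 361.9807
Variance = 361.9807 / 12 = 30.1651
SE* = √30.1651

SE* = 5.492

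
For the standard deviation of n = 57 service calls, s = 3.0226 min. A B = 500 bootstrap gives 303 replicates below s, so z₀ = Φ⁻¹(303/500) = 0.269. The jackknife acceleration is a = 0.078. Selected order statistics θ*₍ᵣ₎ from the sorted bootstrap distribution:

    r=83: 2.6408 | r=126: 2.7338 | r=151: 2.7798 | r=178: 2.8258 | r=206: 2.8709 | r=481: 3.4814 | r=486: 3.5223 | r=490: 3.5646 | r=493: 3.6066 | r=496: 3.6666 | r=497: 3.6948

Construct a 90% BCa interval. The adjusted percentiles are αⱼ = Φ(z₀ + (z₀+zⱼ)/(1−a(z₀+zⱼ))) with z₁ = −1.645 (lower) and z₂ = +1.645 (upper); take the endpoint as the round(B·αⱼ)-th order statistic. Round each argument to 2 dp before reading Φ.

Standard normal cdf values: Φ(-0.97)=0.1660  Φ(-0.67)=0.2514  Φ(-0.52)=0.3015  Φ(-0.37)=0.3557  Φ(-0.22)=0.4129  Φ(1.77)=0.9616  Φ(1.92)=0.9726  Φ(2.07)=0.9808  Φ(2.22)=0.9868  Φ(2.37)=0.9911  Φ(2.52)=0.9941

Lower: z₀ + z₁ = 0.269 + (-1.645) = -1.376; 1 − a(z₀+z₁) = 1 − (0.078)(-1.376) = 1.1073; argument = 0.269 + (-1.376)/1.1073 = -0.9736 → -0.97.
α₁ = Φ(-0.97) = 0.1660; rank = round(500 × 0.1660) = 83; θ*₍83₎ = 2.6408.
Upper: z₀ + z₂ = 1.914; 1 − a(z₀+z₂) = 0.8507; argument = 2.5189 → 2.52; α₂ = 0.9941; rank = 497; θ*₍497₎ = 3.6948.

(2.6408, 3.6948)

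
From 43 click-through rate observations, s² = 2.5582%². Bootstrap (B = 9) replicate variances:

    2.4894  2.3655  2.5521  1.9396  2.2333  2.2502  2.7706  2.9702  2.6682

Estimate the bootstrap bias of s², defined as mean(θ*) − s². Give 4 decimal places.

mean(θ*) = (2.4894 + 2.3655 + 2.5521 + 1.9396 + 2.2333 + 2.2502 + 2.7706 + 2.9702 + 2.6682) / 9 = 2.47101
bias = 2.47101 − 2.5582

bias = −0.0872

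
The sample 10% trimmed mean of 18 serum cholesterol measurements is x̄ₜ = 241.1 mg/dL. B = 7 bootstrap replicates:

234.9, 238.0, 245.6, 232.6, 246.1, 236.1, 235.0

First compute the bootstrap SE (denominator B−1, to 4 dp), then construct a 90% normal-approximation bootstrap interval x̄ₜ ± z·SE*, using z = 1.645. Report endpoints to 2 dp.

(232.24, 249.96)

Mean of replicates = 238.3286; sum of squared deviations = 173.9943; SE* = √(173.9943/6) = 5.3851
Margin = 1.645 × 5.3851 = 8.858
Interval: 241.1 ± 8.858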